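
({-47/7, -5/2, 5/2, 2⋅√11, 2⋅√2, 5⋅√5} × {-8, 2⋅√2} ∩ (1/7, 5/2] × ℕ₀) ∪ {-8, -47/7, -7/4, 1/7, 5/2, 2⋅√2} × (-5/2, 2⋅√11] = {-8, -47/7, -7/4, 1/7, 5/2, 2⋅√2} × (-5/2, 2⋅√11]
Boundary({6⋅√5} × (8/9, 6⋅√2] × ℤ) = {6⋅√5} × [8/9, 6⋅√2] × ℤ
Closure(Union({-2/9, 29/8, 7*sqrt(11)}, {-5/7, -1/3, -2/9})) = {-5/7, -1/3, -2/9, 29/8, 7*sqrt(11)}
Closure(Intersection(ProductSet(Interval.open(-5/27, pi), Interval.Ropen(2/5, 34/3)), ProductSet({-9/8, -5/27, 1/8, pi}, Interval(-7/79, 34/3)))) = ProductSet({1/8}, Interval(2/5, 34/3))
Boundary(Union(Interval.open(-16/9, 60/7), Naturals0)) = Union(Complement(Naturals0, Interval.open(-16/9, 60/7)), {-16/9, 60/7})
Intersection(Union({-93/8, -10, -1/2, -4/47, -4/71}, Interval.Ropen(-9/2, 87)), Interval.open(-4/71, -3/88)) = Interval.open(-4/71, -3/88)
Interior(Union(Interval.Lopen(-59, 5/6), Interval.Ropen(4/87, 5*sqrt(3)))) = Interval.open(-59, 5*sqrt(3))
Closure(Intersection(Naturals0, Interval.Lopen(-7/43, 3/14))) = Range(0, 1, 1)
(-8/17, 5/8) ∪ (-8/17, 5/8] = (-8/17, 5/8]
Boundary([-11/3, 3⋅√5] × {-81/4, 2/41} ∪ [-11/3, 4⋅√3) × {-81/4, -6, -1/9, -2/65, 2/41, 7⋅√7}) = [-11/3, 4⋅√3] × {-81/4, -6, -1/9, -2/65, 2/41, 7⋅√7}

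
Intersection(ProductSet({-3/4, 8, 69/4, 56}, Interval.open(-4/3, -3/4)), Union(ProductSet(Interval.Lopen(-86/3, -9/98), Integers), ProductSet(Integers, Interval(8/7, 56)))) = ProductSet({-3/4}, Range(-1, 0, 1))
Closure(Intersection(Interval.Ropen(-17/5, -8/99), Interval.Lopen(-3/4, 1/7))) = Interval(-3/4, -8/99)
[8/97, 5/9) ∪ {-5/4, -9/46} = {-5/4, -9/46} ∪ [8/97, 5/9)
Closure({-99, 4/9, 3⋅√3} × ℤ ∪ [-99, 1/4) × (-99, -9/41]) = ({-99, 1/4} × [-99, -9/41]) ∪ ([-99, 1/4] × {-99, -9/41}) ∪ ({-99, 4/9, 3⋅√3} × ℤ) ∪ ([-99, 1/4) × (-99, -9/41])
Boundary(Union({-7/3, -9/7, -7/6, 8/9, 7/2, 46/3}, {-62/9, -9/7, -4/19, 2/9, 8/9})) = {-62/9, -7/3, -9/7, -7/6, -4/19, 2/9, 8/9, 7/2, 46/3}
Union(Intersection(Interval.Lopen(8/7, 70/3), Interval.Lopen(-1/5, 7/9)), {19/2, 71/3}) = {19/2, 71/3}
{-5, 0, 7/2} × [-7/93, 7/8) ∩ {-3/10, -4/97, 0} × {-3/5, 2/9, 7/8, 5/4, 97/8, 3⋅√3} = {0} × {2/9}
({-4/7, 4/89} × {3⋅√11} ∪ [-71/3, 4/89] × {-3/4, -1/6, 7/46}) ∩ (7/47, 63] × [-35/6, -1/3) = ∅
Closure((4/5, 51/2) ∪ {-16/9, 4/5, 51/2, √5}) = {-16/9} ∪ [4/5, 51/2]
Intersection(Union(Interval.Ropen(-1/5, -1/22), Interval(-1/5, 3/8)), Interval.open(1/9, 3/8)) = Interval.open(1/9, 3/8)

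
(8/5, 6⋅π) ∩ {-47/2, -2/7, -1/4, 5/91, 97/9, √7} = {97/9, √7}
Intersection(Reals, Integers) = Integers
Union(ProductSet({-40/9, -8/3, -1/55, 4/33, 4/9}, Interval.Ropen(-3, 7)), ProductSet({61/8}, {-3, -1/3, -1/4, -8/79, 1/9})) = Union(ProductSet({61/8}, {-3, -1/3, -1/4, -8/79, 1/9}), ProductSet({-40/9, -8/3, -1/55, 4/33, 4/9}, Interval.Ropen(-3, 7)))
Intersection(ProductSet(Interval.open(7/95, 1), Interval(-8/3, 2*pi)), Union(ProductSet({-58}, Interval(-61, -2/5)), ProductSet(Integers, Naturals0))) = EmptySet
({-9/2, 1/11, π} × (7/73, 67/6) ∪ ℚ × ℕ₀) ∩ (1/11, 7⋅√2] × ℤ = ({π} × {1, 2, …, 11}) ∪ ((ℚ ∩ (1/11, 7⋅√2]) × ℕ₀)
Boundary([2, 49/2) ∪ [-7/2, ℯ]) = {-7/2, 49/2}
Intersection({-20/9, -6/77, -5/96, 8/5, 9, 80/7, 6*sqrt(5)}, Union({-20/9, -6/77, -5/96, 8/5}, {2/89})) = {-20/9, -6/77, -5/96, 8/5}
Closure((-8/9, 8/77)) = [-8/9, 8/77]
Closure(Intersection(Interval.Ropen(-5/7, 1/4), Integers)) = Range(0, 1, 1)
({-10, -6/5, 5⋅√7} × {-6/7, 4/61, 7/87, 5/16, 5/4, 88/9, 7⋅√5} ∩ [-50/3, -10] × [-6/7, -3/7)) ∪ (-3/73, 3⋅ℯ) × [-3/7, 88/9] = ({-10} × {-6/7}) ∪ ((-3/73, 3⋅ℯ) × [-3/7, 88/9])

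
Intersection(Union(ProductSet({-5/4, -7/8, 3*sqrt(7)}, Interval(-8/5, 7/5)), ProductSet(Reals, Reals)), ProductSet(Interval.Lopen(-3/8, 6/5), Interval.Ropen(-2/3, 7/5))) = ProductSet(Interval.Lopen(-3/8, 6/5), Interval.Ropen(-2/3, 7/5))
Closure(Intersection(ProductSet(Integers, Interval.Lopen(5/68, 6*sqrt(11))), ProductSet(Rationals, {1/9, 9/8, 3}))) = ProductSet(Integers, {1/9, 9/8, 3})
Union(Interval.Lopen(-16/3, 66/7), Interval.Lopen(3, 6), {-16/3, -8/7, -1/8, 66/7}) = Interval(-16/3, 66/7)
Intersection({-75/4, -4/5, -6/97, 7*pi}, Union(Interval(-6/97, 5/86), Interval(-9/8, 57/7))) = {-4/5, -6/97}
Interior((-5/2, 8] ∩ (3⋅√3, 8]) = (3⋅√3, 8)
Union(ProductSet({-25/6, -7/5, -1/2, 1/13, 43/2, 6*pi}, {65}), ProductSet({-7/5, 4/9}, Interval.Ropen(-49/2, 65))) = Union(ProductSet({-7/5, 4/9}, Interval.Ropen(-49/2, 65)), ProductSet({-25/6, -7/5, -1/2, 1/13, 43/2, 6*pi}, {65}))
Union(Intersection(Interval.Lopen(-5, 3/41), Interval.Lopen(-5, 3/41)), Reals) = Interval(-oo, oo)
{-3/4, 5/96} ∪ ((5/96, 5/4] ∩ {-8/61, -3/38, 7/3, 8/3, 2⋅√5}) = {-3/4, 5/96}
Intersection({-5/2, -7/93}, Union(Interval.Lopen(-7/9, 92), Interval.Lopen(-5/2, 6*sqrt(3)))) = {-7/93}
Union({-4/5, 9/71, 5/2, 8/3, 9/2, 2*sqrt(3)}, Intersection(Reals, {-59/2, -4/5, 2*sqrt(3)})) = {-59/2, -4/5, 9/71, 5/2, 8/3, 9/2, 2*sqrt(3)}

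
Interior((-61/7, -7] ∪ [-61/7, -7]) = (-61/7, -7)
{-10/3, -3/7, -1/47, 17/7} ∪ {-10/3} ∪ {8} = {-10/3, -3/7, -1/47, 17/7, 8}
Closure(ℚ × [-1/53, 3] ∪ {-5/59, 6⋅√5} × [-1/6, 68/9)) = (ℝ × [-1/53, 3]) ∪ ({-5/59, 6⋅√5} × [-1/6, 68/9])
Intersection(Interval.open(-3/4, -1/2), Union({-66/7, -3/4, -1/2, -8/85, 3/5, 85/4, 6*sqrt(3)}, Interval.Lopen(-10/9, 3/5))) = Interval.open(-3/4, -1/2)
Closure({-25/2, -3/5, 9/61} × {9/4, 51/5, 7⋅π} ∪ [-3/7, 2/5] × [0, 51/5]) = ({-25/2, -3/5, 9/61} × {9/4, 51/5, 7⋅π}) ∪ ([-3/7, 2/5] × [0, 51/5])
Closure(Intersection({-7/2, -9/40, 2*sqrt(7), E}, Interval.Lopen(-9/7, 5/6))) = {-9/40}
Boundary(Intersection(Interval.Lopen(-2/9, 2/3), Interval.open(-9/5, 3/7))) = {-2/9, 3/7}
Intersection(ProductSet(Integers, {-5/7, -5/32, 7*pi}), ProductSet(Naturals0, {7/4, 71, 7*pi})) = ProductSet(Naturals0, {7*pi})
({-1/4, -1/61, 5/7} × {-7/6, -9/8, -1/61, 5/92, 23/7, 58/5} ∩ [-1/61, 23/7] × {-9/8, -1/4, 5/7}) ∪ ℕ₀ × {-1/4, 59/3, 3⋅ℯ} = ({-1/61, 5/7} × {-9/8}) ∪ (ℕ₀ × {-1/4, 59/3, 3⋅ℯ})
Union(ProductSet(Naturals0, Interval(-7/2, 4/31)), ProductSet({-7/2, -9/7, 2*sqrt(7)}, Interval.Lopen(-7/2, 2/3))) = Union(ProductSet({-7/2, -9/7, 2*sqrt(7)}, Interval.Lopen(-7/2, 2/3)), ProductSet(Naturals0, Interval(-7/2, 4/31)))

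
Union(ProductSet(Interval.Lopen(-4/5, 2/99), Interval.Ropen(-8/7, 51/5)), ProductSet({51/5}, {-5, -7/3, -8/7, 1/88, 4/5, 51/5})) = Union(ProductSet({51/5}, {-5, -7/3, -8/7, 1/88, 4/5, 51/5}), ProductSet(Interval.Lopen(-4/5, 2/99), Interval.Ropen(-8/7, 51/5)))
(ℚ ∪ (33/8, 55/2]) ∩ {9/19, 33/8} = {9/19, 33/8}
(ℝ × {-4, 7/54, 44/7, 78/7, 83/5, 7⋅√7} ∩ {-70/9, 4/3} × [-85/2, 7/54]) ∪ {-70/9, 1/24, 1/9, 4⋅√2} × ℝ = ({-70/9, 4/3} × {-4, 7/54}) ∪ ({-70/9, 1/24, 1/9, 4⋅√2} × ℝ)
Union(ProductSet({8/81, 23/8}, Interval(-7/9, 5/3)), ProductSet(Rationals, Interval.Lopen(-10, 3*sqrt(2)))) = ProductSet(Rationals, Interval.Lopen(-10, 3*sqrt(2)))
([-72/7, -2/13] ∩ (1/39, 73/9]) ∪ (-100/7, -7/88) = (-100/7, -7/88)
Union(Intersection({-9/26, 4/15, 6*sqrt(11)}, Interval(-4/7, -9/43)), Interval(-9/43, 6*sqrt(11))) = Union({-9/26}, Interval(-9/43, 6*sqrt(11)))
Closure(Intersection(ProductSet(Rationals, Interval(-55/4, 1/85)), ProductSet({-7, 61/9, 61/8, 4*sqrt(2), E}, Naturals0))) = ProductSet({-7, 61/9, 61/8}, Range(0, 1, 1))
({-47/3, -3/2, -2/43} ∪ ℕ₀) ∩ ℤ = ℕ₀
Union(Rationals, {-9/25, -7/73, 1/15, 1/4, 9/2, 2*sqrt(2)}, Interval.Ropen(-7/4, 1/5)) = Union({2*sqrt(2)}, Interval(-7/4, 1/5), Rationals)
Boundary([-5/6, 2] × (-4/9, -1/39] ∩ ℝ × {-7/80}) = [-5/6, 2] × {-7/80}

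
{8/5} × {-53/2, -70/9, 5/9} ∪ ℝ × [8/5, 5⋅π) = ({8/5} × {-53/2, -70/9, 5/9}) ∪ (ℝ × [8/5, 5⋅π))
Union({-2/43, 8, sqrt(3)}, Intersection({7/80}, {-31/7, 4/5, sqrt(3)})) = {-2/43, 8, sqrt(3)}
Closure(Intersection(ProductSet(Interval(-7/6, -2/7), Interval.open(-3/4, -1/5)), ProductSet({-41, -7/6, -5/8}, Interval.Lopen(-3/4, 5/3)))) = ProductSet({-7/6, -5/8}, Interval(-3/4, -1/5))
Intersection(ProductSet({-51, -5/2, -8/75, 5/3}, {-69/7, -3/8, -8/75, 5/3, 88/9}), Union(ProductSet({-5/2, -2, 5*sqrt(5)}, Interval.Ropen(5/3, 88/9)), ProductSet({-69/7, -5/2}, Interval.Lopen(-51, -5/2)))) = ProductSet({-5/2}, {-69/7, 5/3})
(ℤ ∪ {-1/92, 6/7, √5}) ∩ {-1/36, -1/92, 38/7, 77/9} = {-1/92}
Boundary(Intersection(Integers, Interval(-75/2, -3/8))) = Range(-37, 0, 1)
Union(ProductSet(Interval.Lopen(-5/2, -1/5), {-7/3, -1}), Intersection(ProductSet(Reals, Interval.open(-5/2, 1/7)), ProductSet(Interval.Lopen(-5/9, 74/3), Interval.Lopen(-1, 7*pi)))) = Union(ProductSet(Interval.Lopen(-5/2, -1/5), {-7/3, -1}), ProductSet(Interval.Lopen(-5/9, 74/3), Interval.open(-1, 1/7)))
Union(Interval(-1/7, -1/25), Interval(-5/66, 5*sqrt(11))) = Interval(-1/7, 5*sqrt(11))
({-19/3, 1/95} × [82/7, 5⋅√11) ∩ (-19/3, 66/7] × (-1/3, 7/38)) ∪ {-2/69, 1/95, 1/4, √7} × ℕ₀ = {-2/69, 1/95, 1/4, √7} × ℕ₀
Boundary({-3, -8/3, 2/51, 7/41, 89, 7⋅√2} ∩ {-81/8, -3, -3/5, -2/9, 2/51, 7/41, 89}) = {-3, 2/51, 7/41, 89}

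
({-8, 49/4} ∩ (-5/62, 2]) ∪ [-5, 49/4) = [-5, 49/4)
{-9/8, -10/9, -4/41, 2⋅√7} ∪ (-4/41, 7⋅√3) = {-9/8, -10/9} ∪ [-4/41, 7⋅√3)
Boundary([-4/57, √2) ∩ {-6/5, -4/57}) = {-4/57}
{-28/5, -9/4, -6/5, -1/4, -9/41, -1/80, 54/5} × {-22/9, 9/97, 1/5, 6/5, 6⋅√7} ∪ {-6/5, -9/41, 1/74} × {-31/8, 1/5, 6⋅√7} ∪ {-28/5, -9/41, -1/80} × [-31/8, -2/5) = ({-28/5, -9/41, -1/80} × [-31/8, -2/5)) ∪ ({-6/5, -9/41, 1/74} × {-31/8, 1/5, 6⋅√7}) ∪ ({-28/5, -9/4, -6/5, -1/4, -9/41, -1/80, 54/5} × {-22/9, 9/97, 1/5, 6/5, 6⋅√7})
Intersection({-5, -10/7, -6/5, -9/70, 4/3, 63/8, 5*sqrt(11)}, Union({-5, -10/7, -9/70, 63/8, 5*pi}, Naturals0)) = {-5, -10/7, -9/70, 63/8}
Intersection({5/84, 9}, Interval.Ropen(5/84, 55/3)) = {5/84, 9}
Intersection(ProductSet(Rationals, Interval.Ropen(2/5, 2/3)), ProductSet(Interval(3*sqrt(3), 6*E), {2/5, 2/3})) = ProductSet(Intersection(Interval(3*sqrt(3), 6*E), Rationals), {2/5})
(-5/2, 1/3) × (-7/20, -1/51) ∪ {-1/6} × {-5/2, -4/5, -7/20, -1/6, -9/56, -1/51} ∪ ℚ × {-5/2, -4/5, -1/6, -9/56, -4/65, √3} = ({-1/6} × {-5/2, -4/5, -7/20, -1/6, -9/56, -1/51}) ∪ ((-5/2, 1/3) × (-7/20, -1/51)) ∪ (ℚ × {-5/2, -4/5, -1/6, -9/56, -4/65, √3})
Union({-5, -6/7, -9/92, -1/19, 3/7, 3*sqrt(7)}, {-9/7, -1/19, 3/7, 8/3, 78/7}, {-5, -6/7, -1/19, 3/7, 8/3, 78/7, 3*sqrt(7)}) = {-5, -9/7, -6/7, -9/92, -1/19, 3/7, 8/3, 78/7, 3*sqrt(7)}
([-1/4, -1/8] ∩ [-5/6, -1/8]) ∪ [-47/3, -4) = [-47/3, -4) ∪ [-1/4, -1/8]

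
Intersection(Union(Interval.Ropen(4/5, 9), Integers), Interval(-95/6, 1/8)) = Range(-15, 1, 1)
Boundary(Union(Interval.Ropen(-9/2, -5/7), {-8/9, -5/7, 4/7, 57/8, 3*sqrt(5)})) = {-9/2, -5/7, 4/7, 57/8, 3*sqrt(5)}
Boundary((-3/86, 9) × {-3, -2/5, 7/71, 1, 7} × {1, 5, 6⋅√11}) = [-3/86, 9] × {-3, -2/5, 7/71, 1, 7} × {1, 5, 6⋅√11}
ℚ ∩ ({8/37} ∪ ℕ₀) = ℕ₀ ∪ {8/37}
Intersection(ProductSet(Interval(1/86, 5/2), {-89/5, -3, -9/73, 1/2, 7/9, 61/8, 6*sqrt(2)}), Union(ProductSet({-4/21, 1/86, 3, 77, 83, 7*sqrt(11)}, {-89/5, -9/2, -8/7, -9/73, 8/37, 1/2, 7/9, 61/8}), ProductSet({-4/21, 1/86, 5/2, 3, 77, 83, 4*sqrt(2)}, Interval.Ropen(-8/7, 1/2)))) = Union(ProductSet({1/86}, {-89/5, -9/73, 1/2, 7/9, 61/8}), ProductSet({1/86, 5/2}, {-9/73}))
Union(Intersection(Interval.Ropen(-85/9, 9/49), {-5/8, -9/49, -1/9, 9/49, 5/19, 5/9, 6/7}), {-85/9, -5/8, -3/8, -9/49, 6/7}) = {-85/9, -5/8, -3/8, -9/49, -1/9, 6/7}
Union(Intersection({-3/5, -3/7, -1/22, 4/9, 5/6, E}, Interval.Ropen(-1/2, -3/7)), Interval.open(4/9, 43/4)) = Interval.open(4/9, 43/4)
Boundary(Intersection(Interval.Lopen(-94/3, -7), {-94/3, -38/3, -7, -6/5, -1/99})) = {-38/3, -7}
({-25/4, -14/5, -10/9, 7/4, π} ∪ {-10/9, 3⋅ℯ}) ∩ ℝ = {-25/4, -14/5, -10/9, 7/4, 3⋅ℯ, π}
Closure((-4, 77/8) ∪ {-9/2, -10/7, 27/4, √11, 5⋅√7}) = {-9/2, 5⋅√7} ∪ [-4, 77/8]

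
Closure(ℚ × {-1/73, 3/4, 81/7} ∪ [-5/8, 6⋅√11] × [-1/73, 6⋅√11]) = (ℝ × {-1/73}) ∪ ([-5/8, 6⋅√11] × [-1/73, 6⋅√11]) ∪ ((ℚ ∪ (-∞, -5/8] ∪ [6⋅√11, ∞)) × {-1/73, 3/4, 81/7})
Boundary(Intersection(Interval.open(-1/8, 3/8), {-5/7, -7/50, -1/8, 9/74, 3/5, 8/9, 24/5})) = {9/74}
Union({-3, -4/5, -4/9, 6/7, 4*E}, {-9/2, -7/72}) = {-9/2, -3, -4/5, -4/9, -7/72, 6/7, 4*E}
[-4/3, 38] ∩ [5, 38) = [5, 38)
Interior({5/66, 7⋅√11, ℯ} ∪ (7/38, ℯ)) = (7/38, ℯ)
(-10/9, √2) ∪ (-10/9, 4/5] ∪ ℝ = (-∞, ∞)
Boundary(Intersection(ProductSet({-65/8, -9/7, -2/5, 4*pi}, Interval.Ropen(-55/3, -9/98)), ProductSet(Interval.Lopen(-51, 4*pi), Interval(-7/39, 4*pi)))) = ProductSet({-65/8, -9/7, -2/5, 4*pi}, Interval(-7/39, -9/98))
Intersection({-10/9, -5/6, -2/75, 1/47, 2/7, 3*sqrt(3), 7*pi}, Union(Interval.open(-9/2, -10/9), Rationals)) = {-10/9, -5/6, -2/75, 1/47, 2/7}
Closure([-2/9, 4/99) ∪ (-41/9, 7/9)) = [-41/9, 7/9]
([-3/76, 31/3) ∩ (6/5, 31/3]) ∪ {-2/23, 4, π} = {-2/23} ∪ (6/5, 31/3)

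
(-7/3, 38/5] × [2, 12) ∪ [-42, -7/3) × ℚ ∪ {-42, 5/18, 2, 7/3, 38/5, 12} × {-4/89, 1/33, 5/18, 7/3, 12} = ([-42, -7/3) × ℚ) ∪ ((-7/3, 38/5] × [2, 12)) ∪ ({-42, 5/18, 2, 7/3, 38/5, 12} × {-4/89, 1/33, 5/18, 7/3, 12})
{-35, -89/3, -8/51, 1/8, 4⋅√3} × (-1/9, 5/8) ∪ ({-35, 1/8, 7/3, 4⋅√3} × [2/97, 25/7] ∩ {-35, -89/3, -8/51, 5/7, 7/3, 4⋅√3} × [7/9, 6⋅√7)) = ({-35, 7/3, 4⋅√3} × [7/9, 25/7]) ∪ ({-35, -89/3, -8/51, 1/8, 4⋅√3} × (-1/9, 5/8))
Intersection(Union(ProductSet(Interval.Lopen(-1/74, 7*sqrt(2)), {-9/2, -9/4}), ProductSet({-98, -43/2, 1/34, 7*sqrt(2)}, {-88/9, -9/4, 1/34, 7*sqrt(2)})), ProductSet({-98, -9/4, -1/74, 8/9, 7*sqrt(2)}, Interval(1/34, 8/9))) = ProductSet({-98, 7*sqrt(2)}, {1/34})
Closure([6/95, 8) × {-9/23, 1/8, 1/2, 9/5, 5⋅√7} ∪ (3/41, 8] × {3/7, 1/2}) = ([3/41, 8] × {3/7, 1/2}) ∪ ([6/95, 8] × {-9/23, 1/8, 1/2, 9/5, 5⋅√7})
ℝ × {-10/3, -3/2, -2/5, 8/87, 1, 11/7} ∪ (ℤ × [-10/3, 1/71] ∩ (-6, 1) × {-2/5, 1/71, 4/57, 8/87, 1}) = ({-5, -4, …, 0} × {-2/5, 1/71}) ∪ (ℝ × {-10/3, -3/2, -2/5, 8/87, 1, 11/7})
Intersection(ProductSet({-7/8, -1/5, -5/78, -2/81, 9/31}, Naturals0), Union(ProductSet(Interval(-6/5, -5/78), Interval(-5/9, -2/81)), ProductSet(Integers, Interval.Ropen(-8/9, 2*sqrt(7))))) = EmptySet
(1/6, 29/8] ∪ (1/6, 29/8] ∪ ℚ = ℚ ∪ [1/6, 29/8]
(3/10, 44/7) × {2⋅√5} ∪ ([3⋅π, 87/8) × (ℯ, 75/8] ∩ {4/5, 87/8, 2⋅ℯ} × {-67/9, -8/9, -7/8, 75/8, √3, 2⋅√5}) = (3/10, 44/7) × {2⋅√5}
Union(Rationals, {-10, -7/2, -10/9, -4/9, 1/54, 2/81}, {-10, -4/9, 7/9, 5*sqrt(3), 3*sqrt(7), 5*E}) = Union({5*sqrt(3), 3*sqrt(7), 5*E}, Rationals)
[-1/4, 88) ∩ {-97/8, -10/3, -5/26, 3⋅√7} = {-5/26, 3⋅√7}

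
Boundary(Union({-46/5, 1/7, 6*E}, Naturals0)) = Union({-46/5, 1/7, 6*E}, Naturals0)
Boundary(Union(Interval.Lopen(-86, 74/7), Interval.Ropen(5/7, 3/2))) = {-86, 74/7}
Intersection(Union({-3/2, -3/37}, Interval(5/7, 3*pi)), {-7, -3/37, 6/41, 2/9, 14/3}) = {-3/37, 14/3}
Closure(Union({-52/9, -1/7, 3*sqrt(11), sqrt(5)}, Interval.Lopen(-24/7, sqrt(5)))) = Union({-52/9, 3*sqrt(11)}, Interval(-24/7, sqrt(5)))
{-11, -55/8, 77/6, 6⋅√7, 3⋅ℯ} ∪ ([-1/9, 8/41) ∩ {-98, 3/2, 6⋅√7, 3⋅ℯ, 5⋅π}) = {-11, -55/8, 77/6, 6⋅√7, 3⋅ℯ}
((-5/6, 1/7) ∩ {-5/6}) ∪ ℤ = ℤ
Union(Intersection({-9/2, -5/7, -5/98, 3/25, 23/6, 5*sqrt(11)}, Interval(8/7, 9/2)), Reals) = Reals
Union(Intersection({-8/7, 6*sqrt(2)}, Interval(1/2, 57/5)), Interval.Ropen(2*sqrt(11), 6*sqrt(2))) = Interval(2*sqrt(11), 6*sqrt(2))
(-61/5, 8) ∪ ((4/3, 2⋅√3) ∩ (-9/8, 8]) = (-61/5, 8)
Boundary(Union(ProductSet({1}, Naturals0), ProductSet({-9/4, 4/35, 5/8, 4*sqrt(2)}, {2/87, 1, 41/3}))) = Union(ProductSet({1}, Naturals0), ProductSet({-9/4, 4/35, 5/8, 4*sqrt(2)}, {2/87, 1, 41/3}))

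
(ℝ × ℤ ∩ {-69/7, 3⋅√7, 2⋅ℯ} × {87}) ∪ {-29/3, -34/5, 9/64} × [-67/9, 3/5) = ({-29/3, -34/5, 9/64} × [-67/9, 3/5)) ∪ ({-69/7, 3⋅√7, 2⋅ℯ} × {87})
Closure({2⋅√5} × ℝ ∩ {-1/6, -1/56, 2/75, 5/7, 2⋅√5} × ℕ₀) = {2⋅√5} × ℕ₀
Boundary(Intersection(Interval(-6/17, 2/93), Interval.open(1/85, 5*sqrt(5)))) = {1/85, 2/93}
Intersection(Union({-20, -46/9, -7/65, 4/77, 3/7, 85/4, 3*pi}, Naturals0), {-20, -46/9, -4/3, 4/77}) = {-20, -46/9, 4/77}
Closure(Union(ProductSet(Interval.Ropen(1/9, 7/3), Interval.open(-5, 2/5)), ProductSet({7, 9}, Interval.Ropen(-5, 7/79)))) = Union(ProductSet({1/9, 7/3}, Interval(-5, 2/5)), ProductSet({7, 9}, Interval(-5, 7/79)), ProductSet(Interval(1/9, 7/3), {-5, 2/5}), ProductSet(Interval.Ropen(1/9, 7/3), Interval.open(-5, 2/5)))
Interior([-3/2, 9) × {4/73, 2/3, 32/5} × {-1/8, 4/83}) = ∅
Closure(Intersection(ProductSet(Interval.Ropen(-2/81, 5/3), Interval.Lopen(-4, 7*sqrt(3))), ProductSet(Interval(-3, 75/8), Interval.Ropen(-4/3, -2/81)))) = Union(ProductSet({-2/81, 5/3}, Interval(-4/3, -2/81)), ProductSet(Interval(-2/81, 5/3), {-4/3, -2/81}), ProductSet(Interval.Ropen(-2/81, 5/3), Interval.Ropen(-4/3, -2/81)))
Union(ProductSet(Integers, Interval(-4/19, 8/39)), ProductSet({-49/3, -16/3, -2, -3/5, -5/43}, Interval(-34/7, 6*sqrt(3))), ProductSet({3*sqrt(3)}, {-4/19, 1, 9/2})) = Union(ProductSet({3*sqrt(3)}, {-4/19, 1, 9/2}), ProductSet({-49/3, -16/3, -2, -3/5, -5/43}, Interval(-34/7, 6*sqrt(3))), ProductSet(Integers, Interval(-4/19, 8/39)))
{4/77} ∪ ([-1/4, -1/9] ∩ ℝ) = [-1/4, -1/9] ∪ {4/77}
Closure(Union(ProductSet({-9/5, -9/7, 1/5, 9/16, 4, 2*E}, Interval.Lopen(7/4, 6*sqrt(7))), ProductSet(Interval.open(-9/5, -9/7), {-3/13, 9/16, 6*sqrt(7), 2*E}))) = Union(ProductSet({-9/5, -9/7, 1/5, 9/16, 4, 2*E}, Interval(7/4, 6*sqrt(7))), ProductSet(Interval(-9/5, -9/7), {-3/13, 9/16, 6*sqrt(7), 2*E}))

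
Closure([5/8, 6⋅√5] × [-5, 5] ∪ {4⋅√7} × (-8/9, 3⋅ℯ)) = ({4⋅√7} × (-8/9, 3⋅ℯ]) ∪ ([5/8, 6⋅√5] × [-5, 5])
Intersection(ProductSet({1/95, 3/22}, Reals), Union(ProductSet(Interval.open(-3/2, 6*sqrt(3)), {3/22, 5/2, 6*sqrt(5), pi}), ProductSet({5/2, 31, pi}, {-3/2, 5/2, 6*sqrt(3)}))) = ProductSet({1/95, 3/22}, {3/22, 5/2, 6*sqrt(5), pi})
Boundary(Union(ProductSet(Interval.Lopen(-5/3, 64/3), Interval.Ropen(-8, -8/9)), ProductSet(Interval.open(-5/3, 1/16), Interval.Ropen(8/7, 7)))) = Union(ProductSet({-5/3, 1/16}, Interval(8/7, 7)), ProductSet({-5/3, 64/3}, Interval(-8, -8/9)), ProductSet(Interval(-5/3, 1/16), {8/7, 7}), ProductSet(Interval(-5/3, 64/3), {-8, -8/9}))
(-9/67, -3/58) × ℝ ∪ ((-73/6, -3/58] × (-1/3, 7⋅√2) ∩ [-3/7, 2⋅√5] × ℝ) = ((-9/67, -3/58) × ℝ) ∪ ([-3/7, -3/58] × (-1/3, 7⋅√2))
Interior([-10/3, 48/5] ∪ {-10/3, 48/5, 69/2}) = (-10/3, 48/5)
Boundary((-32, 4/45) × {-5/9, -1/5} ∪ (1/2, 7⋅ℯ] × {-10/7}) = ([-32, 4/45] × {-5/9, -1/5}) ∪ ([1/2, 7⋅ℯ] × {-10/7})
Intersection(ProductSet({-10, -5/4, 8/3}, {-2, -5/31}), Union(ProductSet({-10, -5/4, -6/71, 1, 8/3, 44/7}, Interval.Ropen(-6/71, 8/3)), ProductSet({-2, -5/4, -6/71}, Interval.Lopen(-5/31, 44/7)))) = EmptySet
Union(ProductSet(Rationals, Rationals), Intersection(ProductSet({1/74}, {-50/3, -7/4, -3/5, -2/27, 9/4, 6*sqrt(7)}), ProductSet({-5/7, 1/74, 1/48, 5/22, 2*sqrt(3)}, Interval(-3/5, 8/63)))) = ProductSet(Rationals, Rationals)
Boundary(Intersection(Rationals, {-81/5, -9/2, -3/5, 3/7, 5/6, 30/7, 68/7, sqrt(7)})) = {-81/5, -9/2, -3/5, 3/7, 5/6, 30/7, 68/7}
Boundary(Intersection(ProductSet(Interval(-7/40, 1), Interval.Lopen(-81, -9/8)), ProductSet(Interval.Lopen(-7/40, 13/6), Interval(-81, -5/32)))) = Union(ProductSet({-7/40, 1}, Interval(-81, -9/8)), ProductSet(Interval(-7/40, 1), {-81, -9/8}))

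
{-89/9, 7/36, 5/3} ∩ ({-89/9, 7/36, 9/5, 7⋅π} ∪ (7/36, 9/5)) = {-89/9, 7/36, 5/3}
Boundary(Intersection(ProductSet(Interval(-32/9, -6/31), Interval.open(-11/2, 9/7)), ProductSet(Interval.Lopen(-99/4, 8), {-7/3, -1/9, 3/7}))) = ProductSet(Interval(-32/9, -6/31), {-7/3, -1/9, 3/7})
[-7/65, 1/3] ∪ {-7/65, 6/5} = [-7/65, 1/3] ∪ {6/5}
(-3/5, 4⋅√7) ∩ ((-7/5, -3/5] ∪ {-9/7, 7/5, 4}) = {7/5, 4}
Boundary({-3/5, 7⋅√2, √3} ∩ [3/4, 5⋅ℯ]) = {7⋅√2, √3}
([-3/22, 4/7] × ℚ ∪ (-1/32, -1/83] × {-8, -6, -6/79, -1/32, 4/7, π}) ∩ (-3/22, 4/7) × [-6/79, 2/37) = (-3/22, 4/7) × (ℚ ∩ [-6/79, 2/37))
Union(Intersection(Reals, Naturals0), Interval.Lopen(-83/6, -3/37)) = Union(Interval.Lopen(-83/6, -3/37), Naturals0)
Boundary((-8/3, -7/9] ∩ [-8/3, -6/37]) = {-8/3, -7/9}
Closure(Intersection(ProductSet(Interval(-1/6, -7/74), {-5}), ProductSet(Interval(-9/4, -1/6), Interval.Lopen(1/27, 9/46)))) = EmptySet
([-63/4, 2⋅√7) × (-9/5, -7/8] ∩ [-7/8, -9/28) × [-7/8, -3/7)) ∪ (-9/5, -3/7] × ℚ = ((-9/5, -3/7] × ℚ) ∪ ([-7/8, -9/28) × {-7/8})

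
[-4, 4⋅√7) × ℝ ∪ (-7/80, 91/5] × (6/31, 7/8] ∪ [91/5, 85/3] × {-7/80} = ([91/5, 85/3] × {-7/80}) ∪ ([-4, 4⋅√7) × ℝ) ∪ ((-7/80, 91/5] × (6/31, 7/8])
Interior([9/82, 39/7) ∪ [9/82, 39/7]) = (9/82, 39/7)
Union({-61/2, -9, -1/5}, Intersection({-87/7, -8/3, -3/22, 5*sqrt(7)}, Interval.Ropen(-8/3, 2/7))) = {-61/2, -9, -8/3, -1/5, -3/22}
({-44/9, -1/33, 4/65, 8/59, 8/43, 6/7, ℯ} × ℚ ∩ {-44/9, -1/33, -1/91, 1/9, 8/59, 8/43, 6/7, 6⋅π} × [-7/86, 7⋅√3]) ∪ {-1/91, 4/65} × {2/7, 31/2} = ({-1/91, 4/65} × {2/7, 31/2}) ∪ ({-44/9, -1/33, 8/59, 8/43, 6/7} × (ℚ ∩ [-7/86, 7⋅√3]))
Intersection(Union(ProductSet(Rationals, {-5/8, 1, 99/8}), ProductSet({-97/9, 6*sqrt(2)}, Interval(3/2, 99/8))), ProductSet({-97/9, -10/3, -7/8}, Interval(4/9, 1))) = ProductSet({-97/9, -10/3, -7/8}, {1})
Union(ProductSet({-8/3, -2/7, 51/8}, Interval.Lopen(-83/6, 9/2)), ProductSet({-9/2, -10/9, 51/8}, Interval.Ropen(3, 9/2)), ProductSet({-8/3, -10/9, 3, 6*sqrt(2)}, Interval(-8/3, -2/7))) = Union(ProductSet({-9/2, -10/9, 51/8}, Interval.Ropen(3, 9/2)), ProductSet({-8/3, -2/7, 51/8}, Interval.Lopen(-83/6, 9/2)), ProductSet({-8/3, -10/9, 3, 6*sqrt(2)}, Interval(-8/3, -2/7)))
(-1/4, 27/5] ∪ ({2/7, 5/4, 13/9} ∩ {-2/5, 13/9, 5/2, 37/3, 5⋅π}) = (-1/4, 27/5]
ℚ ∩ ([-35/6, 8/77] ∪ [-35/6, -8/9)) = ℚ ∩ [-35/6, 8/77]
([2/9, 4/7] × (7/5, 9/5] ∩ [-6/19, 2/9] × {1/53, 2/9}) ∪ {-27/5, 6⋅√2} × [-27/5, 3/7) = {-27/5, 6⋅√2} × [-27/5, 3/7)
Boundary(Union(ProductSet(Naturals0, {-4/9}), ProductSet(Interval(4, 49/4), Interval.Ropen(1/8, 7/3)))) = Union(ProductSet({4, 49/4}, Interval(1/8, 7/3)), ProductSet(Interval(4, 49/4), {1/8, 7/3}), ProductSet(Union(Complement(Naturals0, Interval.open(4, 49/4)), Naturals0), {-4/9}))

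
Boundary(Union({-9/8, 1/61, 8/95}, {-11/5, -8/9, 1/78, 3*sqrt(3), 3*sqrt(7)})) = {-11/5, -9/8, -8/9, 1/78, 1/61, 8/95, 3*sqrt(3), 3*sqrt(7)}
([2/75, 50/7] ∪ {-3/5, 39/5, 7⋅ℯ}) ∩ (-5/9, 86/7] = [2/75, 50/7] ∪ {39/5}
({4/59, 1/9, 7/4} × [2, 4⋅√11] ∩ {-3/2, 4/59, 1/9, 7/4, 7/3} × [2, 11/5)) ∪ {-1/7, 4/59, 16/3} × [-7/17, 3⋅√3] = ({4/59, 1/9, 7/4} × [2, 11/5)) ∪ ({-1/7, 4/59, 16/3} × [-7/17, 3⋅√3])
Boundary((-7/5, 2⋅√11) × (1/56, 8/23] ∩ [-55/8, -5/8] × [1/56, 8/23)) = ({-7/5, -5/8} × [1/56, 8/23]) ∪ ([-7/5, -5/8] × {1/56, 8/23})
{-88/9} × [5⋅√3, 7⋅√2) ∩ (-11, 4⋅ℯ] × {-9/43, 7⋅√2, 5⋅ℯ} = ∅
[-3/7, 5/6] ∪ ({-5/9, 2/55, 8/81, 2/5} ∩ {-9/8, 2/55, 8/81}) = [-3/7, 5/6]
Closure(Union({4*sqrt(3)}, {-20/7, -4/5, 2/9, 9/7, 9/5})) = {-20/7, -4/5, 2/9, 9/7, 9/5, 4*sqrt(3)}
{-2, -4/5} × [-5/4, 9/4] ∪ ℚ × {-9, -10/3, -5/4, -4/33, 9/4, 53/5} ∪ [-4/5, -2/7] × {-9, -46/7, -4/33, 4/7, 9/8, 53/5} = ({-2, -4/5} × [-5/4, 9/4]) ∪ (ℚ × {-9, -10/3, -5/4, -4/33, 9/4, 53/5}) ∪ ([-4/5, -2/7] × {-9, -46/7, -4/33, 4/7, 9/8, 53/5})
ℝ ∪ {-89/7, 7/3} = ℝ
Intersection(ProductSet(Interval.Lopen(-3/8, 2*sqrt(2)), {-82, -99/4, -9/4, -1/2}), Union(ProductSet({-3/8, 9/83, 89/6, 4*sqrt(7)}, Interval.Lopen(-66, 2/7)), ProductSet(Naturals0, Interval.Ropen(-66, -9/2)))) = Union(ProductSet({9/83}, {-99/4, -9/4, -1/2}), ProductSet(Range(0, 3, 1), {-99/4}))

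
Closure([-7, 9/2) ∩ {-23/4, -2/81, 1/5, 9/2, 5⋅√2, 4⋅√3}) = {-23/4, -2/81, 1/5}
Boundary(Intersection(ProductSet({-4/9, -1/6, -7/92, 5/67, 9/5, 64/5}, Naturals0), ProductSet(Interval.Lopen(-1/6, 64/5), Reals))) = ProductSet({-7/92, 5/67, 9/5, 64/5}, Naturals0)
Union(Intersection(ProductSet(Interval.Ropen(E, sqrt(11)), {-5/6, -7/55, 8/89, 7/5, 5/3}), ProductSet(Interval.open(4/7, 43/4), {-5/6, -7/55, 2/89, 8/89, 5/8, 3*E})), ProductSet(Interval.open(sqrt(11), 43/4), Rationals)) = Union(ProductSet(Interval.open(sqrt(11), 43/4), Rationals), ProductSet(Interval.Ropen(E, sqrt(11)), {-5/6, -7/55, 8/89}))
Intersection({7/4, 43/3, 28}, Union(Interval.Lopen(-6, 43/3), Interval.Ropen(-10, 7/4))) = {7/4, 43/3}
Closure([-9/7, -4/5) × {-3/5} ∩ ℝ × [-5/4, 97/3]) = [-9/7, -4/5] × {-3/5}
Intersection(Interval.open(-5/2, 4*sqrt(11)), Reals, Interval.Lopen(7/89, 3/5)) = Interval.Lopen(7/89, 3/5)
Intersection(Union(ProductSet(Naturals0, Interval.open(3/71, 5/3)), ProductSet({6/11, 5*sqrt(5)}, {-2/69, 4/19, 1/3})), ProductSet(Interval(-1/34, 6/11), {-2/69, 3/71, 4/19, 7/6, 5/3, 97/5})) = Union(ProductSet({6/11}, {-2/69, 4/19}), ProductSet(Range(0, 1, 1), {4/19, 7/6}))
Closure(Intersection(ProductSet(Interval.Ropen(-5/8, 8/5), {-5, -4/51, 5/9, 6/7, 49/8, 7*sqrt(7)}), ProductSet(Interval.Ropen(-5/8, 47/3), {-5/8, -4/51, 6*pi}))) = ProductSet(Interval(-5/8, 8/5), {-4/51})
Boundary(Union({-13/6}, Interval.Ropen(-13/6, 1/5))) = {-13/6, 1/5}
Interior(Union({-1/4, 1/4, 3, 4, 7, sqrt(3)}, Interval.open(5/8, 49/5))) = Interval.open(5/8, 49/5)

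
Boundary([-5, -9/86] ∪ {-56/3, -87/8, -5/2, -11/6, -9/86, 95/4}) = {-56/3, -87/8, -5, -9/86, 95/4}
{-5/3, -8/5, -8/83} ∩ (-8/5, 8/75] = {-8/83}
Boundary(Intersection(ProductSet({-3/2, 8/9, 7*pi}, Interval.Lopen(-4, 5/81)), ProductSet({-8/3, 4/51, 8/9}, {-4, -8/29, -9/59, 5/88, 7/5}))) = ProductSet({8/9}, {-8/29, -9/59, 5/88})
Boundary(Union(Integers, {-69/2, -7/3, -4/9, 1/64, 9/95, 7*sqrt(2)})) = Union({-69/2, -7/3, -4/9, 1/64, 9/95, 7*sqrt(2)}, Integers)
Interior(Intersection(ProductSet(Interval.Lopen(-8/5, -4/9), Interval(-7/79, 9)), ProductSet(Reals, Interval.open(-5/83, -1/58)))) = ProductSet(Interval.open(-8/5, -4/9), Interval.open(-5/83, -1/58))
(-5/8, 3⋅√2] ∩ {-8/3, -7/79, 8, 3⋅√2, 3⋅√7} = {-7/79, 3⋅√2}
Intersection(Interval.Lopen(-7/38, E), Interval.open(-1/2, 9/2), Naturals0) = Range(0, 3, 1)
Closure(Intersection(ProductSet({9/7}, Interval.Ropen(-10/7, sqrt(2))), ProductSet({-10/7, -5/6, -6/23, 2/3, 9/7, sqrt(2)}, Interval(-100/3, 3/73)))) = ProductSet({9/7}, Interval(-10/7, 3/73))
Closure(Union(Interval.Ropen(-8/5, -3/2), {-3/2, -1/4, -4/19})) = Union({-1/4, -4/19}, Interval(-8/5, -3/2))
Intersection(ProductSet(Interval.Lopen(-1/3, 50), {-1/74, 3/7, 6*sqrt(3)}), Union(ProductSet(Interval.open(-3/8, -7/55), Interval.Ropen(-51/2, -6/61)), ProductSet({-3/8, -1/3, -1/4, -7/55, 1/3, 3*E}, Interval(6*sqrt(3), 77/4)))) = ProductSet({-1/4, -7/55, 1/3, 3*E}, {6*sqrt(3)})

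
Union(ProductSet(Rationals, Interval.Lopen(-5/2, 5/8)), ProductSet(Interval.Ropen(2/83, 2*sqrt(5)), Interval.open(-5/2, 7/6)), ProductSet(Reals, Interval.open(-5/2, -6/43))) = Union(ProductSet(Interval.Ropen(2/83, 2*sqrt(5)), Interval.open(-5/2, 7/6)), ProductSet(Rationals, Interval.Lopen(-5/2, 5/8)), ProductSet(Reals, Interval.open(-5/2, -6/43)))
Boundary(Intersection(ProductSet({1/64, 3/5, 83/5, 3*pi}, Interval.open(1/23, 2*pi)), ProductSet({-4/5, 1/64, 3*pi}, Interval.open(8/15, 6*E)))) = ProductSet({1/64, 3*pi}, Interval(8/15, 2*pi))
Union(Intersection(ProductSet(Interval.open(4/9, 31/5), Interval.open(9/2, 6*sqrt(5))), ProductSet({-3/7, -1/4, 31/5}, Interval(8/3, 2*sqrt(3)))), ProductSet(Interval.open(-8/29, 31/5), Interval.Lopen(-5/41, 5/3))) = ProductSet(Interval.open(-8/29, 31/5), Interval.Lopen(-5/41, 5/3))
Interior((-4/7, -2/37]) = (-4/7, -2/37)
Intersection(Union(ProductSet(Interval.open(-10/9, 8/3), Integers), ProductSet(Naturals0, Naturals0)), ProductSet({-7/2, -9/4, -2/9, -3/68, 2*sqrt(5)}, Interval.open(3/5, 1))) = EmptySet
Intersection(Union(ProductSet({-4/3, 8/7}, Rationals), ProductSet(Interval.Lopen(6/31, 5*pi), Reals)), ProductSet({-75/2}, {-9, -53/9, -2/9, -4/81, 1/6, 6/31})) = EmptySet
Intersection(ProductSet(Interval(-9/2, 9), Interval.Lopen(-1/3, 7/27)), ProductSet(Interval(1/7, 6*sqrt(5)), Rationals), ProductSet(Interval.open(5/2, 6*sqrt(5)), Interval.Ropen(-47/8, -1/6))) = ProductSet(Interval.Lopen(5/2, 9), Intersection(Interval.open(-1/3, -1/6), Rationals))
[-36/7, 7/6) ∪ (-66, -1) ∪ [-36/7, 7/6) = (-66, 7/6)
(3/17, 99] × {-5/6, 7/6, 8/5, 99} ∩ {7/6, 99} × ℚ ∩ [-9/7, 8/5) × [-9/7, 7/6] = {7/6} × {-5/6, 7/6}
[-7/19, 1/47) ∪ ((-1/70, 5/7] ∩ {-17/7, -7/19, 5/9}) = [-7/19, 1/47) ∪ {5/9}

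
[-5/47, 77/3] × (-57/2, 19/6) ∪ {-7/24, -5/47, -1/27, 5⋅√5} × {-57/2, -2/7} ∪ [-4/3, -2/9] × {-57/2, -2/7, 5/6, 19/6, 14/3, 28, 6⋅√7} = ([-5/47, 77/3] × (-57/2, 19/6)) ∪ ({-7/24, -5/47, -1/27, 5⋅√5} × {-57/2, -2/7}) ∪ ([-4/3, -2/9] × {-57/2, -2/7, 5/6, 19/6, 14/3, 28, 6⋅√7})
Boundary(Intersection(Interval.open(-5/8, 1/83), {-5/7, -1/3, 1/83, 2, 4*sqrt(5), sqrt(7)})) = {-1/3}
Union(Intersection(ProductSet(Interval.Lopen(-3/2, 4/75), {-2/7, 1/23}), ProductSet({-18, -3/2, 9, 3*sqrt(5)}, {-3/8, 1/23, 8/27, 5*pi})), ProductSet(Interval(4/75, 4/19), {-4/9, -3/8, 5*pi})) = ProductSet(Interval(4/75, 4/19), {-4/9, -3/8, 5*pi})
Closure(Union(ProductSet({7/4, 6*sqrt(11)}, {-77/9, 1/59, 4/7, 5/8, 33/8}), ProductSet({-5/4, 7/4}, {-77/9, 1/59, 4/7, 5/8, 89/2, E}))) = Union(ProductSet({-5/4, 7/4}, {-77/9, 1/59, 4/7, 5/8, 89/2, E}), ProductSet({7/4, 6*sqrt(11)}, {-77/9, 1/59, 4/7, 5/8, 33/8}))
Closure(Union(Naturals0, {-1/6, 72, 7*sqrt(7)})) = Union({-1/6, 7*sqrt(7)}, Naturals0)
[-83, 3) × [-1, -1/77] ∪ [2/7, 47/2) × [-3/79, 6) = ([-83, 3) × [-1, -1/77]) ∪ ([2/7, 47/2) × [-3/79, 6))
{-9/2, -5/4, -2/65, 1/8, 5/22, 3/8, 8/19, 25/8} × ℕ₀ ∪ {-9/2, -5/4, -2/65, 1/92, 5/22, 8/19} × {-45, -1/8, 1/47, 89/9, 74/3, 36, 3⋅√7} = ({-9/2, -5/4, -2/65, 1/8, 5/22, 3/8, 8/19, 25/8} × ℕ₀) ∪ ({-9/2, -5/4, -2/65, 1/92, 5/22, 8/19} × {-45, -1/8, 1/47, 89/9, 74/3, 36, 3⋅√7})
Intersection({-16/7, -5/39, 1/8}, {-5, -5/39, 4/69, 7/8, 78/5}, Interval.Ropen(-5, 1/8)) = {-5/39}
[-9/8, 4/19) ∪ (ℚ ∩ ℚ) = ℚ ∪ [-9/8, 4/19]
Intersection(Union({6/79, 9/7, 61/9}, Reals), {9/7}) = {9/7}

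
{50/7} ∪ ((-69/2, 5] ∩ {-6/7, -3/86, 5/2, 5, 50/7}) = {-6/7, -3/86, 5/2, 5, 50/7}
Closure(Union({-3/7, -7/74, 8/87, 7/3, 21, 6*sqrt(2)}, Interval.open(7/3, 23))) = Union({-3/7, -7/74, 8/87}, Interval(7/3, 23))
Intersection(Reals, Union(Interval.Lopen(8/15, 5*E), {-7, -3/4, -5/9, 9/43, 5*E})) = Union({-7, -3/4, -5/9, 9/43}, Interval.Lopen(8/15, 5*E))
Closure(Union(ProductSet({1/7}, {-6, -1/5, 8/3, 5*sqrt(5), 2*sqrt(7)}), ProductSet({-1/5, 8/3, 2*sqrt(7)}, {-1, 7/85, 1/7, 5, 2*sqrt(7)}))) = Union(ProductSet({1/7}, {-6, -1/5, 8/3, 5*sqrt(5), 2*sqrt(7)}), ProductSet({-1/5, 8/3, 2*sqrt(7)}, {-1, 7/85, 1/7, 5, 2*sqrt(7)}))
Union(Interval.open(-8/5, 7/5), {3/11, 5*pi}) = Union({5*pi}, Interval.open(-8/5, 7/5))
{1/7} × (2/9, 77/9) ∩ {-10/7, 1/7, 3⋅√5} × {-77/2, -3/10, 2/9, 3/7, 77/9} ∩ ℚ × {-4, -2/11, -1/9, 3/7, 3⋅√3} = {1/7} × {3/7}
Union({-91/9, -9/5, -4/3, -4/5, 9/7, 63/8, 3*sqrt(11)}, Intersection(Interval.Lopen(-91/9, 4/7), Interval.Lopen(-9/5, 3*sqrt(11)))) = Union({-91/9, 9/7, 63/8, 3*sqrt(11)}, Interval(-9/5, 4/7))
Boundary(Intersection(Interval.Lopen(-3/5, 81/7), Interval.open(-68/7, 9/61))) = {-3/5, 9/61}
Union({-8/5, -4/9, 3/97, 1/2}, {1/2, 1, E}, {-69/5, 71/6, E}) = {-69/5, -8/5, -4/9, 3/97, 1/2, 1, 71/6, E}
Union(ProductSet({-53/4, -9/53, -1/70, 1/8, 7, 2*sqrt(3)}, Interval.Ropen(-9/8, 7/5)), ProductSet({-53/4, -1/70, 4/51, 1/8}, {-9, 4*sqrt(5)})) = Union(ProductSet({-53/4, -1/70, 4/51, 1/8}, {-9, 4*sqrt(5)}), ProductSet({-53/4, -9/53, -1/70, 1/8, 7, 2*sqrt(3)}, Interval.Ropen(-9/8, 7/5)))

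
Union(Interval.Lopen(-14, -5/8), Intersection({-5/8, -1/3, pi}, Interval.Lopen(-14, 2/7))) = Union({-1/3}, Interval.Lopen(-14, -5/8))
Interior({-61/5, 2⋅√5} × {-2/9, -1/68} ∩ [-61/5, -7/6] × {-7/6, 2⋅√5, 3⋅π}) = ∅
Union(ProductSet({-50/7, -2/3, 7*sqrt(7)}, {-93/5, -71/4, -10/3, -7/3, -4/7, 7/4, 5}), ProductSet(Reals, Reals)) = ProductSet(Reals, Reals)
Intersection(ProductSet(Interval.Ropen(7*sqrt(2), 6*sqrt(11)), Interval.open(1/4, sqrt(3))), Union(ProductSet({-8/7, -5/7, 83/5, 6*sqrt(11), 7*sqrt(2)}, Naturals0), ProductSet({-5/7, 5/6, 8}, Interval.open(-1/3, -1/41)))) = ProductSet({83/5, 7*sqrt(2)}, Range(1, 2, 1))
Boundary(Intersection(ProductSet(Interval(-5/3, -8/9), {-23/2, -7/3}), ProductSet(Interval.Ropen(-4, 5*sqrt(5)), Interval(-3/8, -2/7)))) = EmptySet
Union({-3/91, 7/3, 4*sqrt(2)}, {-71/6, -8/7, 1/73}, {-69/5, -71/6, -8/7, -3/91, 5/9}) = {-69/5, -71/6, -8/7, -3/91, 1/73, 5/9, 7/3, 4*sqrt(2)}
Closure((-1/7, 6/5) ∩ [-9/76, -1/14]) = [-9/76, -1/14]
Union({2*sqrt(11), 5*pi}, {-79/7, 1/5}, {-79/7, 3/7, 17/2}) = {-79/7, 1/5, 3/7, 17/2, 2*sqrt(11), 5*pi}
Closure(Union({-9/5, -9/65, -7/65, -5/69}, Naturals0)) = Union({-9/5, -9/65, -7/65, -5/69}, Naturals0)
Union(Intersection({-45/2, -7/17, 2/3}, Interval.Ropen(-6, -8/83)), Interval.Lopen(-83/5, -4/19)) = Interval.Lopen(-83/5, -4/19)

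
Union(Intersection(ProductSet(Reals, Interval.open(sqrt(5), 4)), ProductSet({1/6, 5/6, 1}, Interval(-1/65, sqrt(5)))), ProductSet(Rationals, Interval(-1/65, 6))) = ProductSet(Rationals, Interval(-1/65, 6))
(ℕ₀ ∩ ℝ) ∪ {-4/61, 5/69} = {-4/61, 5/69} ∪ ℕ₀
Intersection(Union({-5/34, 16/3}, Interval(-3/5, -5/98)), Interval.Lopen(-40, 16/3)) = Union({16/3}, Interval(-3/5, -5/98))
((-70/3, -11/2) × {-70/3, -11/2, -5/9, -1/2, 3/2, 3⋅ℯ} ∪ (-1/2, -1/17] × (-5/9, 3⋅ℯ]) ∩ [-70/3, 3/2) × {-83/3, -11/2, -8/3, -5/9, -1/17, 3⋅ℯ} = ((-1/2, -1/17] × {-1/17, 3⋅ℯ}) ∪ ((-70/3, -11/2) × {-11/2, -5/9, 3⋅ℯ})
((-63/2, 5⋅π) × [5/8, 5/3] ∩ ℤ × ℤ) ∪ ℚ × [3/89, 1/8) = (ℚ × [3/89, 1/8)) ∪ ({-31, -30, …, 15} × {1})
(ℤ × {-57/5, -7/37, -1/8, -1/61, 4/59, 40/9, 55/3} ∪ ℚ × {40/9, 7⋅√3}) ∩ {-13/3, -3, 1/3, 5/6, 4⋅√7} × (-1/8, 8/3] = {-3} × {-1/61, 4/59}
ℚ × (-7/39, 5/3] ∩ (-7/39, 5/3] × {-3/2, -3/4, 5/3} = (ℚ ∩ (-7/39, 5/3]) × {5/3}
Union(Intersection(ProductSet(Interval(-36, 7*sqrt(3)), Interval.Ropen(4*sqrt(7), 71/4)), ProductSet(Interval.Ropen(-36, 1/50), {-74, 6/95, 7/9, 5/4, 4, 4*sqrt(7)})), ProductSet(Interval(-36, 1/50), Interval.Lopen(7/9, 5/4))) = Union(ProductSet(Interval(-36, 1/50), Interval.Lopen(7/9, 5/4)), ProductSet(Interval.Ropen(-36, 1/50), {4*sqrt(7)}))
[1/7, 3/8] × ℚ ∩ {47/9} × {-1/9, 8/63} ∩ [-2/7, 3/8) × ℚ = ∅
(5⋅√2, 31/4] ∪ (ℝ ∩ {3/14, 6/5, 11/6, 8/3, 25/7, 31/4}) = {3/14, 6/5, 11/6, 8/3, 25/7} ∪ (5⋅√2, 31/4]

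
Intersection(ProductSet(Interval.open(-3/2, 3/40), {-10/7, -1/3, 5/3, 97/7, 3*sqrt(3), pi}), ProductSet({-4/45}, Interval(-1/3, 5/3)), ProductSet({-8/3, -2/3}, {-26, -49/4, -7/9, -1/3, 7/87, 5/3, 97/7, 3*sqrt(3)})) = EmptySet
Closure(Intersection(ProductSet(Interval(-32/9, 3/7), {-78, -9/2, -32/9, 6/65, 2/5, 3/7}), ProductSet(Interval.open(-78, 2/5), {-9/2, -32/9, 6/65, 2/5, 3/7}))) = ProductSet(Interval(-32/9, 2/5), {-9/2, -32/9, 6/65, 2/5, 3/7})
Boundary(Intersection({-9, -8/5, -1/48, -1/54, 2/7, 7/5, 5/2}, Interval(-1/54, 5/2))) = {-1/54, 2/7, 7/5, 5/2}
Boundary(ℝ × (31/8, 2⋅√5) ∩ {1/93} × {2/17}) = ∅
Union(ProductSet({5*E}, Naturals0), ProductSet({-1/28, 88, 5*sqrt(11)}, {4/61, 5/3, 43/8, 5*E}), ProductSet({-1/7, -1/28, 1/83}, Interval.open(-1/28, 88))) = Union(ProductSet({5*E}, Naturals0), ProductSet({-1/7, -1/28, 1/83}, Interval.open(-1/28, 88)), ProductSet({-1/28, 88, 5*sqrt(11)}, {4/61, 5/3, 43/8, 5*E}))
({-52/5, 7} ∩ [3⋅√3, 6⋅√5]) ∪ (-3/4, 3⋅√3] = (-3/4, 3⋅√3] ∪ {7}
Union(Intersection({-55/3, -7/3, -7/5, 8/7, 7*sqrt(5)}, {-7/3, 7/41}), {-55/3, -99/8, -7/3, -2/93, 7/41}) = {-55/3, -99/8, -7/3, -2/93, 7/41}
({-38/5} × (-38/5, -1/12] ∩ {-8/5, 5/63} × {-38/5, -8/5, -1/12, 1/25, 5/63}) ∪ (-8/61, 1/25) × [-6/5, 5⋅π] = (-8/61, 1/25) × [-6/5, 5⋅π]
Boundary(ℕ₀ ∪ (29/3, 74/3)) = {29/3, 74/3} ∪ (ℕ₀ \ (29/3, 74/3))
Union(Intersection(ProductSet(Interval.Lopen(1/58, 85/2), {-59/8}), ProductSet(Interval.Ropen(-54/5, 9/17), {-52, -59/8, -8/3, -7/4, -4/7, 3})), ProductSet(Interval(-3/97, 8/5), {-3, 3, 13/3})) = Union(ProductSet(Interval(-3/97, 8/5), {-3, 3, 13/3}), ProductSet(Interval.open(1/58, 9/17), {-59/8}))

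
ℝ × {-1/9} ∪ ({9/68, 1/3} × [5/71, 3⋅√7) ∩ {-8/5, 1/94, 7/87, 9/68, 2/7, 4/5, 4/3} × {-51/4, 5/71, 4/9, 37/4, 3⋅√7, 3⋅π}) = (ℝ × {-1/9}) ∪ ({9/68} × {5/71, 4/9})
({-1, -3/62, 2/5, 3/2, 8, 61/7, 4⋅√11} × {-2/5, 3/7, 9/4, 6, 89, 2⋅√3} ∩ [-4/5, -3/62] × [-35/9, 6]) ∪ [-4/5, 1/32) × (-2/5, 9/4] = ([-4/5, 1/32) × (-2/5, 9/4]) ∪ ({-3/62} × {-2/5, 3/7, 9/4, 6, 2⋅√3})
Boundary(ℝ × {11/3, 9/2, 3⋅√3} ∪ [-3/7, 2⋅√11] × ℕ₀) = (ℝ × {11/3, 9/2, 3⋅√3}) ∪ ([-3/7, 2⋅√11] × ℕ₀)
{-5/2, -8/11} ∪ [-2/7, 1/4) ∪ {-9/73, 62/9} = {-5/2, -8/11, 62/9} ∪ [-2/7, 1/4)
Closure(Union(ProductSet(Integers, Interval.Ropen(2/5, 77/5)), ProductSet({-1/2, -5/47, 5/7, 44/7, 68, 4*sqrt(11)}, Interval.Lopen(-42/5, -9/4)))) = Union(ProductSet({-1/2, -5/47, 5/7, 44/7, 68, 4*sqrt(11)}, Interval(-42/5, -9/4)), ProductSet(Integers, Interval(2/5, 77/5)))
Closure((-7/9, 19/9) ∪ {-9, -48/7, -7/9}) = {-9, -48/7} ∪ [-7/9, 19/9]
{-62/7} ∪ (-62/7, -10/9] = [-62/7, -10/9]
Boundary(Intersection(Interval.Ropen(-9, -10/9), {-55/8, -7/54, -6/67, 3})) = {-55/8}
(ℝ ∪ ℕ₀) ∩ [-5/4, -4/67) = [-5/4, -4/67)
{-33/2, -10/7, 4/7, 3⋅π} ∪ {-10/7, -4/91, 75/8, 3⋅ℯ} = {-33/2, -10/7, -4/91, 4/7, 75/8, 3⋅ℯ, 3⋅π}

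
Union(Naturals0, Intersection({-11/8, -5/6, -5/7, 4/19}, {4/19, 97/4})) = Union({4/19}, Naturals0)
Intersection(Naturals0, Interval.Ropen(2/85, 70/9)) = Range(1, 8, 1)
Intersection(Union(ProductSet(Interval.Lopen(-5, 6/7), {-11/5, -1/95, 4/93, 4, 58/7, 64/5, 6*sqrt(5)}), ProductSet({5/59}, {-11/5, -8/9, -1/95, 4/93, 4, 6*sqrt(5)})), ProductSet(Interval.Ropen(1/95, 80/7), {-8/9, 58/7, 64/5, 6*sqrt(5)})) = Union(ProductSet({5/59}, {-8/9, 6*sqrt(5)}), ProductSet(Interval(1/95, 6/7), {58/7, 64/5, 6*sqrt(5)}))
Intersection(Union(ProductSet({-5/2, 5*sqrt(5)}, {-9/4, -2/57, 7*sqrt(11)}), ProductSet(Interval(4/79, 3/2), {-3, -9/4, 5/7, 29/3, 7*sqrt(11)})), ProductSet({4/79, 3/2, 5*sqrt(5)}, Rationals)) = Union(ProductSet({5*sqrt(5)}, {-9/4, -2/57}), ProductSet({4/79, 3/2}, {-3, -9/4, 5/7, 29/3}))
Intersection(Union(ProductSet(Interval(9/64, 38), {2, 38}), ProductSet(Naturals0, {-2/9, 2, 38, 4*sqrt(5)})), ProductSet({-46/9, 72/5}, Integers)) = ProductSet({72/5}, {2, 38})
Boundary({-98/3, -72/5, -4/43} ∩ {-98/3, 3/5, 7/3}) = {-98/3}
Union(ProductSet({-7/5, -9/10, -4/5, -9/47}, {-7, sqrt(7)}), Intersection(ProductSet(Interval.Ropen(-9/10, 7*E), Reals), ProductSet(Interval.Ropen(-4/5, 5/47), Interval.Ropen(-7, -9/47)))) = Union(ProductSet({-7/5, -9/10, -4/5, -9/47}, {-7, sqrt(7)}), ProductSet(Interval.Ropen(-4/5, 5/47), Interval.Ropen(-7, -9/47)))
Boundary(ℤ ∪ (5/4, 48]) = {5/4} ∪ (ℤ \ (5/4, 48))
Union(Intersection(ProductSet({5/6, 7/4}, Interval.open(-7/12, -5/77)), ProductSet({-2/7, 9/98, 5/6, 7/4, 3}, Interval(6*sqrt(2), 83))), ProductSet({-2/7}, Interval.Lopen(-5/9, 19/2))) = ProductSet({-2/7}, Interval.Lopen(-5/9, 19/2))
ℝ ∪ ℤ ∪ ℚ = ℝ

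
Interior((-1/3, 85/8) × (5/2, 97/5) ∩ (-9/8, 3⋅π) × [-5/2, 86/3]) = (-1/3, 3⋅π) × (5/2, 97/5)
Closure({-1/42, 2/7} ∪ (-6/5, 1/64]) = [-6/5, 1/64] ∪ {2/7}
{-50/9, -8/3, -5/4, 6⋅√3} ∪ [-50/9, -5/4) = [-50/9, -5/4] ∪ {6⋅√3}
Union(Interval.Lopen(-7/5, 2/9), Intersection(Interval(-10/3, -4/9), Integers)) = Union(Interval.Lopen(-7/5, 2/9), Range(-3, 0, 1))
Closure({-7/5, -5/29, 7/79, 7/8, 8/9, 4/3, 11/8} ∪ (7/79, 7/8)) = {-7/5, -5/29, 8/9, 4/3, 11/8} ∪ [7/79, 7/8]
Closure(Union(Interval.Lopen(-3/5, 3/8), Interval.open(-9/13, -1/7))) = Interval(-9/13, 3/8)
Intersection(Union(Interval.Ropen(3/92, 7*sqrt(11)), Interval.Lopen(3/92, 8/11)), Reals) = Interval.Ropen(3/92, 7*sqrt(11))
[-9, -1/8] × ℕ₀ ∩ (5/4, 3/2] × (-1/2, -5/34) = ∅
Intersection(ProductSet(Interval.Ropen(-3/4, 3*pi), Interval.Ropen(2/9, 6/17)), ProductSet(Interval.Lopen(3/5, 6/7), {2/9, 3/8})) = ProductSet(Interval.Lopen(3/5, 6/7), {2/9})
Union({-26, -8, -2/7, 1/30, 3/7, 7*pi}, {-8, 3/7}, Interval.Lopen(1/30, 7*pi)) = Union({-26, -8, -2/7}, Interval(1/30, 7*pi))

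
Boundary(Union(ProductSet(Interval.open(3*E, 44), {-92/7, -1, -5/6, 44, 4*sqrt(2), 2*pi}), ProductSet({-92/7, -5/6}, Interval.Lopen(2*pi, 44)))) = Union(ProductSet({-92/7, -5/6}, Interval(2*pi, 44)), ProductSet(Interval(3*E, 44), {-92/7, -1, -5/6, 44, 4*sqrt(2), 2*pi}))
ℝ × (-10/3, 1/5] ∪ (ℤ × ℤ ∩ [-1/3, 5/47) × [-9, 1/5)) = (ℝ × (-10/3, 1/5]) ∪ ({0} × {-9, -8, …, 0})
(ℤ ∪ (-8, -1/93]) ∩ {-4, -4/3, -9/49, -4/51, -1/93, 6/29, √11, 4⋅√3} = {-4, -4/3, -9/49, -4/51, -1/93}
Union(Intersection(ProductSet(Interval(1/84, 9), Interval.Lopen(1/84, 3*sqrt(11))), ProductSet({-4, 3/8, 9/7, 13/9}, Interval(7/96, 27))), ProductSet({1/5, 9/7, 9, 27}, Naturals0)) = Union(ProductSet({3/8, 9/7, 13/9}, Interval(7/96, 3*sqrt(11))), ProductSet({1/5, 9/7, 9, 27}, Naturals0))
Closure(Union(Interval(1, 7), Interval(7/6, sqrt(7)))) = Interval(1, 7)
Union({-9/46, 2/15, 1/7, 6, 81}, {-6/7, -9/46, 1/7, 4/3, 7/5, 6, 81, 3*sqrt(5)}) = {-6/7, -9/46, 2/15, 1/7, 4/3, 7/5, 6, 81, 3*sqrt(5)}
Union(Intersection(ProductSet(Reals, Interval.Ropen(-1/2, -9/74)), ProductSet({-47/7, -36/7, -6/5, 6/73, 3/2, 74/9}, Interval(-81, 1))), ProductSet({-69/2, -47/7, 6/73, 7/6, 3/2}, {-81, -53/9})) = Union(ProductSet({-69/2, -47/7, 6/73, 7/6, 3/2}, {-81, -53/9}), ProductSet({-47/7, -36/7, -6/5, 6/73, 3/2, 74/9}, Interval.Ropen(-1/2, -9/74)))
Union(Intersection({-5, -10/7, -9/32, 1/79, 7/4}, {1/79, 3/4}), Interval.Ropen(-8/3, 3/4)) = Interval.Ropen(-8/3, 3/4)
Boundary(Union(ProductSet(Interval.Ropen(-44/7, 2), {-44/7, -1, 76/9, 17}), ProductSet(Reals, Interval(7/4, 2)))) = Union(ProductSet(Interval(-44/7, 2), {-44/7, -1, 76/9, 17}), ProductSet(Reals, {7/4, 2}))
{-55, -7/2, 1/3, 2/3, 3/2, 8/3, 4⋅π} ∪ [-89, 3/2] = [-89, 3/2] ∪ {8/3, 4⋅π}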